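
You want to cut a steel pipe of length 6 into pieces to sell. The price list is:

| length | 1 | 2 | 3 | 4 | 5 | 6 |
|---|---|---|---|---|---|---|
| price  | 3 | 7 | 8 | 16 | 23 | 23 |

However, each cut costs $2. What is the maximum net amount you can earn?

Let r[k] be the best obtainable value from length k. For each k, try every first piece i and keep the best of price[i] + r[k−i] minus the 2 cut fee when i<k.
r[1] = 3
r[2] = 7
r[3] = 8  (first piece 1, then r[2]=7)
r[4] = 16
r[5] = 23
r[6] = 24  (first piece 1, then r[5]=23)
One optimal plan: pieces 5 + 1 (1 cut) → $26 − $2 = $24.

24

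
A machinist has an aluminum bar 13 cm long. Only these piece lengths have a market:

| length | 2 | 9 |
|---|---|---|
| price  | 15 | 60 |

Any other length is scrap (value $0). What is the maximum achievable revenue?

Consider every possible first cut. f[k] is the best of p[i]+f[k−i] over all sellable i≤k.
f[1] = 0
f[2] = 15
f[3] = 15
f[4] = 30  (first piece 2, then f[2]=15)
f[5] = 30
f[6] = 45  (first piece 2, then f[4]=30)
f[7] = 45
f[8] = 60  (first piece 2, then f[6]=45)
f[9] = 60
f[10] = 75  (first piece 2, then f[8]=60)
f[11] = 75
f[12] = 90  (first piece 2, then f[10]=75)
f[13] = 90
One optimal cutting: pieces 2 + 2 + 2 + 2 + 2 + 2 with 1 cm of scrap → $90.

90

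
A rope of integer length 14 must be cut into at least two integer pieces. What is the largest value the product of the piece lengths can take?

Fill P[k] for k=2..14: at each k try every first piece i and multiply by the better of (k−i) uncut or P[k−i].
P[2] = 1·max(1,0) = 1·1 = 1
P[3] = 1·max(2,1) = 1·2 = 2
P[4] = 2·max(2,1) = 2·2 = 4
P[5] = 2·max(3,2) = 2·3 = 6
P[6] = 3·max(3,2) = 3·3 = 9
P[7] = 2·max(5,6) = 2·6 = 12
P[8] = 2·max(6,9) = 2·9 = 18
P[9] = 3·max(6,9) = 3·9 = 27
P[10] = 2·max(8,18) = 2·18 = 36
P[11] = 2·max(9,27) = 2·27 = 54
P[12] = 3·max(9,27) = 3·27 = 81
P[13] = 2·max(11,54) = 2·54 = 108
P[14] = 2·max(12,81) = 2·81 = 162
One optimal split: 3 + 3 + 3 + 3 + 2; product 3·3·3·3·2 = 162.

162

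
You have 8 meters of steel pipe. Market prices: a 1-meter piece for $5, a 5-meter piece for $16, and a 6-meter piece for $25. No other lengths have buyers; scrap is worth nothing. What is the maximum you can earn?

40

Build best[k] bottom-up: best[k] = max over allowed piece i of (p[i] + best[k−i]).
best[1] = 5
best[2] = 10  (first piece 1, then best[1]=5)
best[3] = 15  (first piece 1, then best[2]=10)
best[4] = 20  (first piece 1, then best[3]=15)
best[5] = max(5+20, 16+0) = 25
best[6] = max(5+25, 16+5, 25+0) = 30
best[7] = max(5+30, 16+10, 25+5) = 35
best[8] = max(5+35, 16+15, 25+10) = 40
One optimal cutting: 1 + 1 + 1 + 1 + 1 + 1 + 1 + 1 → $40.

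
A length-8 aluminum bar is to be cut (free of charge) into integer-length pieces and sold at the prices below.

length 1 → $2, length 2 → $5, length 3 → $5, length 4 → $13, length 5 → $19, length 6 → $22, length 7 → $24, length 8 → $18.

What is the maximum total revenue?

Let R[k] be the best obtainable value from length k. For each k, try every first piece i and keep the best of price[i] + R[k−i].
R[1] = 2
R[2] = 5
R[3] = 7  (first piece 1, then R[2]=5)
R[4] = 13
R[5] = 19
R[6] = 22
R[7] = 24  (first piece 1, then R[6]=22)
R[8] = 27  (first piece 2, then R[6]=22)
One optimal cutting: 6 + 2 → $22 + $5 = $27.

27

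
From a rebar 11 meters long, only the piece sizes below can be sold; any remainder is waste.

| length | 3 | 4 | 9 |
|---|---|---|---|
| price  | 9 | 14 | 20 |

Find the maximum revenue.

37

Build f[k] bottom-up: f[k] = max over allowed piece i of (p[i] + f[k−i]).
f[1] = 0
f[2] = 0
f[3] = 9
f[4] = 14
f[5] = 14
f[6] = 18  (first piece 3, then f[3]=9)
f[7] = 23  (first piece 3, then f[4]=14)
f[8] = 28  (first piece 4, then f[4]=14)
f[9] = 28
f[10] = 32  (first piece 3, then f[7]=23)
f[11] = 37  (first piece 3, then f[8]=28)
One optimal cutting: 4 + 4 + 3 → ₹37.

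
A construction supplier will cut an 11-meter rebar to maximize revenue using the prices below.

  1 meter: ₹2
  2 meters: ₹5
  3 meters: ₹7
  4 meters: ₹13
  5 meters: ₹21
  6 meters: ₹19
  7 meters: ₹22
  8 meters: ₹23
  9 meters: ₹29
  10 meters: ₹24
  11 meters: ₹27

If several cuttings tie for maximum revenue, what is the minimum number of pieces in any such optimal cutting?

3

Build r[k] bottom-up: r[k] = max over allowed piece i of (p[i] + r[k−i]).
r[1] = 2
r[2] = 5
r[3] = 7  (first piece 1, then r[2]=5)
r[4] = 13
r[5] = 21
r[6] = 23  (first piece 1, then r[5]=21)
r[7] = 26  (first piece 2, then r[5]=21)
r[8] = 28  (first piece 1, then r[7]=26)
r[9] = 34  (first piece 4, then r[5]=21)
r[10] = 42  (first piece 5, then r[5]=21)
r[11] = 44  (first piece 1, then r[10]=42)
Maximum revenue is ₹44.
Now minimize piece count subject to staying optimal: for each k, pieces[k] = 1 + min over i with p[i]+r[k−i]=r[k] of pieces[k−i].
pieces[8] = 2
pieces[9] = 2
pieces[10] = 2
pieces[11] = 3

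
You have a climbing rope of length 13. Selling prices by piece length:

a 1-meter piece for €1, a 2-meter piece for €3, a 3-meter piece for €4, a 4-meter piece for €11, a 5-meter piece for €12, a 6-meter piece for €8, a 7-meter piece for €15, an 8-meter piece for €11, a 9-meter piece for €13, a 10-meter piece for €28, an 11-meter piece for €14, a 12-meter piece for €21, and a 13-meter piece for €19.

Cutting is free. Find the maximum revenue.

Consider every possible first cut. v[k] is the best of p[i]+v[k−i] over all sellable i≤k.
v[1] = 1
v[2] = 3
v[3] = 4  (first piece 1, then v[2]=3)
v[4] = 11
v[5] = 12  (first piece 1, then v[4]=11)
v[6] = 14  (first piece 2, then v[4]=11)
v[7] = 15  (first piece 1, then v[6]=14)
v[8] = 22  (first piece 4, then v[4]=11)
v[9] = 23  (first piece 1, then v[8]=22)
v[10] = 28
v[11] = 29  (first piece 1, then v[10]=28)
v[12] = 33  (first piece 4, then v[8]=22)
v[13] = 34  (first piece 1, then v[12]=33)
One optimal cutting: 4 + 4 + 4 + 1 → €11 + €11 + €11 + €1 = €34.

34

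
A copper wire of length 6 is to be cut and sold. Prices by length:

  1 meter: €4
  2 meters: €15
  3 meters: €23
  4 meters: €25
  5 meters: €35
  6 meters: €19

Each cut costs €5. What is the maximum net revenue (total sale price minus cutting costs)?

41

Consider every possible first cut. r[k] is the best of p[i]+r[k−i] over all sellable i≤k, charging 5 whenever i<k.
r[1] = 4
r[2] = 15
r[3] = 23
r[4] = 25  (first piece 2, then r[2]=15)
r[5] = 35
r[6] = 41  (first piece 3, then r[3]=23)
One optimal plan: pieces 3 + 3 (1 cut) → €46 − €5 = €41.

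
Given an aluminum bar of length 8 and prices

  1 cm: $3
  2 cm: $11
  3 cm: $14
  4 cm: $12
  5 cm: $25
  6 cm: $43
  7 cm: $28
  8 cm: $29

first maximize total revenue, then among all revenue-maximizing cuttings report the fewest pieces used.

Consider every possible first cut. r[k] is the best of p[i]+r[k−i] over all sellable i≤k.
r[1] = 3
r[2] = max(3+3, 11+0) = 11
r[3] = max(3+11, 11+3, 14+0) = 14
r[4] = max(3+14, 11+11, 14+3, 12+0) = 22
r[5] = max(3+22, 11+14, 14+11, 12+3, 25+0) = 25
r[6] = max(3+25, 11+22, 14+14, 12+11, 25+3, 43+0) = 43
r[7] = max(3+43, 11+25, 14+22, …, 43+3, 28+0) = 46
r[8] = max(3+46, 11+43, 14+25, …, 28+3, 29+0) = 54
Maximum revenue is $54.
Now minimize piece count subject to staying optimal: for each k, pieces[k] = 1 + min over i with p[i]+r[k−i]=r[k] of pieces[k−i].
pieces[5] = 1
pieces[6] = 1
pieces[7] = 2
pieces[8] = 2

2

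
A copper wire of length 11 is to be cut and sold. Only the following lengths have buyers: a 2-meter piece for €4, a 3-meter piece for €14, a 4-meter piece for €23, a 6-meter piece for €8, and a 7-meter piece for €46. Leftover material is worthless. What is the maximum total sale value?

Consider every possible first cut. r[k] is the best of p[i]+r[k−i] over all sellable i≤k.
r[1] = 0
r[2] = 4
r[3] = 14
r[4] = 23
r[5] = 23
r[6] = 28  (first piece 3, then r[3]=14)
r[7] = 46
r[8] = 46
r[9] = 50  (first piece 2, then r[7]=46)
r[10] = 60  (first piece 3, then r[7]=46)
r[11] = 69  (first piece 4, then r[7]=46)
One optimal cutting: 7 + 4 → €69.

69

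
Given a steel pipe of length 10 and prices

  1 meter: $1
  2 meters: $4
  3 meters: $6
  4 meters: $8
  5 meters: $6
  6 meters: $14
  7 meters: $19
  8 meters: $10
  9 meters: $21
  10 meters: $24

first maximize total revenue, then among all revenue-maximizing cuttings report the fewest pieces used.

Build r[k] bottom-up: r[k] = max over allowed piece i of (p[i] + r[k−i]).
r[1] = 1
r[2] = 4
r[3] = 6
r[4] = 8  (first piece 2, then r[2]=4)
r[5] = 10  (first piece 2, then r[3]=6)
r[6] = 14
r[7] = 19
r[8] = 20  (first piece 1, then r[7]=19)
r[9] = 23  (first piece 2, then r[7]=19)
r[10] = 25  (first piece 3, then r[7]=19)
Maximum revenue is $25.
Now minimize piece count subject to staying optimal: for each k, pieces[k] = 1 + min over i with p[i]+r[k−i]=r[k] of pieces[k−i].
pieces[7] = 1
pieces[8] = 2
pieces[9] = 2
pieces[10] = 2

2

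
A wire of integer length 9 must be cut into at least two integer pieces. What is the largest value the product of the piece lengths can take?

Define prod[k] = max over 1≤i<k of i · max(k−i, prod[k−i]); the inner max lets the remainder stay uncut if that's better.
Small cases: prod[2]=1.
prod[3] = max(1*2, 2*1) = 2
prod[4] = max(1*3, 2*2, 3*1) = 4
prod[5] = max(1*4, 2*3, 3*2, 4*1) = 6
prod[6] = max(1*6, 2*4, 3*3, 4*2, 5*1) = 9
prod[7] = max(1*9, 2*6, 3*4, 4*3, 5*2, 6*1) = 12
prod[8] = max(1*12, 2*9, 3*6, …, 6*2, 7*1) = 18
prod[9] = max(1*18, 2*12, 3*9, …, 7*2, 8*1) = 27
One optimal split: 3 + 3 + 3; product 3*3*3 = 27.

27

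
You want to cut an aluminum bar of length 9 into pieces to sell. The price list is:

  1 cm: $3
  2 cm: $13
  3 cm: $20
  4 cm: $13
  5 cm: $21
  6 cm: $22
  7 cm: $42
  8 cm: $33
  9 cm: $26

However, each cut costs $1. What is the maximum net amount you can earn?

58

Consider every possible first cut. r[k] is the best of p[i]+r[k−i] over all sellable i≤k, charging 1 whenever i<k.
r[1] = 3
r[2] = 13
r[3] = 20
r[4] = 25  (first piece 2, then r[2]=13)
r[5] = 32  (first piece 2, then r[3]=20)
r[6] = 39  (first piece 3, then r[3]=20)
r[7] = 44  (first piece 2, then r[5]=32)
r[8] = 51  (first piece 2, then r[6]=39)
r[9] = 58  (first piece 3, then r[6]=39)
One optimal plan: pieces 3 + 3 + 3 (2 cuts) → $60 − $2 = $58.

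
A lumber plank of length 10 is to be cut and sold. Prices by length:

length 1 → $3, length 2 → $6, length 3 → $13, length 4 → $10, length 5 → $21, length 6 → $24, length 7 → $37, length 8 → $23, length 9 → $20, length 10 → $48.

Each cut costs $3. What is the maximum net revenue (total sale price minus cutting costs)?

48

Build net[k] bottom-up: net[k] = max over allowed piece i of (p[i] + net[k−i]) − 3 per cut.
net[1] = 3
net[2] = max(3+3-3, 6+0) = 6
net[3] = max(3+6-3, 6+3-3, 13+0) = 13
net[4] = max(3+13-3, 6+6-3, 13+3-3, 10+0) = 13
net[5] = max(3+13-3, 6+13-3, 13+6-3, 10+3-3, 21+0) = 21
net[6] = max(3+21-3, 6+13-3, 13+13-3, 10+6-3, 21+3-3, 24+0) = 24
net[7] = max(3+24-3, 6+21-3, 13+13-3, …, 24+3-3, 37+0) = 37
net[8] = max(3+37-3, 6+24-3, 13+21-3, …, 37+3-3, 23+0) = 37
net[9] = max(3+37-3, 6+37-3, 13+24-3, …, 23+3-3, 20+0) = 40
net[10] = max(3+40-3, 6+37-3, 13+37-3, …, 20+3-3, 48+0) = 48
Best is to make no cuts and sell whole for $48.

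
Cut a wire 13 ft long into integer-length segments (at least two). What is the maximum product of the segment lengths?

108

Define m[k] = max over 1≤i<k of i · max(k−i, m[k−i]); the inner max lets the remainder stay uncut if that's better.
m[2] = 1*max(1,0) = 1*1 = 1
m[3] = 1*max(2,1) = 1*2 = 2
m[4] = 2*max(2,1) = 2*2 = 4
m[5] = 2*max(3,2) = 2*3 = 6
m[6] = 3*max(3,2) = 3*3 = 9
m[7] = 2*max(5,6) = 2*6 = 12
m[8] = 2*max(6,9) = 2*9 = 18
m[9] = 3*max(6,9) = 3*9 = 27
m[10] = 2*max(8,18) = 2*18 = 36
m[11] = 2*max(9,27) = 2*27 = 54
m[12] = 3*max(9,27) = 3*27 = 81
m[13] = 2*max(11,54) = 2*54 = 108
One optimal split: 3 + 3 + 3 + 2 + 2; product 3*3*3*2*2 = 108.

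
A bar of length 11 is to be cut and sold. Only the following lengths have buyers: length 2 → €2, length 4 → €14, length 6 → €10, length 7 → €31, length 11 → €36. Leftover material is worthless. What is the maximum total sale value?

Build f[k] bottom-up: f[k] = max over allowed piece i of (p[i] + f[k−i]).
f[1] = 0
f[2] = 2
f[3] = 2
f[4] = max(2+2, 14+0) = 14
f[5] = max(2+2, 14+0) = 14
f[6] = max(2+14, 14+2, 10+0) = 16
f[7] = max(2+14, 14+2, 10+0, 31+0) = 31
f[8] = max(2+16, 14+14, 10+2, 31+0) = 31
f[9] = max(2+31, 14+14, 10+2, 31+2) = 33
f[10] = max(2+31, 14+16, 10+14, 31+2) = 33
f[11] = max(2+33, 14+31, 10+14, 31+14, 36+0) = 45
One optimal cutting: 7 + 4 → €45.

45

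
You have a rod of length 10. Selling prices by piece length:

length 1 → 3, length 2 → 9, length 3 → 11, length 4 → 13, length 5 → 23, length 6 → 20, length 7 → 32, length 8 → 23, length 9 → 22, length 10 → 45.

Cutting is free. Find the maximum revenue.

Let best[k] be the best obtainable value from length k. For each k, try every first piece i and keep the best of price[i] + best[k−i].
best[1] = 3
best[2] = 9
best[3] = 12  (first piece 1, then best[2]=9)
best[4] = 18  (first piece 2, then best[2]=9)
best[5] = 23
best[6] = 27  (first piece 2, then best[4]=18)
best[7] = 32  (first piece 2, then best[5]=23)
best[8] = 36  (first piece 2, then best[6]=27)
best[9] = 41  (first piece 2, then best[7]=32)
best[10] = 46  (first piece 5, then best[5]=23)
One optimal cutting: 5 + 5 → 23 + 23 = 46.

46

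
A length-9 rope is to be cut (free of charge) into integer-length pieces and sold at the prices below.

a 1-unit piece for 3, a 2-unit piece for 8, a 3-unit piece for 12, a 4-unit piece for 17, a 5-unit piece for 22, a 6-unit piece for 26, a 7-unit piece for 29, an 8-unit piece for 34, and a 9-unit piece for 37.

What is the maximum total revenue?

Build v[k] bottom-up: v[k] = max over allowed piece i of (p[i] + v[k−i]).
v[1] = 3
v[2] = max(3+3, 8+0) = 8
v[3] = max(3+8, 8+3, 12+0) = 12
v[4] = max(3+12, 8+8, 12+3, 17+0) = 17
v[5] = max(3+17, 8+12, 12+8, 17+3, 22+0) = 22
v[6] = max(3+22, 8+17, 12+12, 17+8, 22+3, 26+0) = 26
v[7] = max(3+26, 8+22, 12+17, …, 26+3, 29+0) = 30
v[8] = max(3+30, 8+26, 12+22, …, 29+3, 34+0) = 34
v[9] = max(3+34, 8+30, 12+26, …, 34+3, 37+0) = 39
One optimal cutting: 5 + 4 → 22 + 17 = 39.

39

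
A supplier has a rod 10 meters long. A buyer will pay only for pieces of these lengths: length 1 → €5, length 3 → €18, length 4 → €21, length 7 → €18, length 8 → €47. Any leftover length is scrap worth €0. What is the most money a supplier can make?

Build best[k] bottom-up: best[k] = max over allowed piece i of (p[i] + best[k−i]).
best[1] = 5
best[2] = 10  (first piece 1, then best[1]=5)
best[3] = max(5+10, 18+0) = 18
best[4] = max(5+18, 18+5, 21+0) = 23
best[5] = max(5+23, 18+10, 21+5) = 28
best[6] = max(5+28, 18+18, 21+10) = 36
best[7] = max(5+36, 18+23, 21+18, 18+0) = 41
best[8] = max(5+41, 18+28, 21+23, 18+5, 47+0) = 47
best[9] = max(5+47, 18+36, 21+28, 18+10, 47+5) = 54
best[10] = max(5+54, 18+41, 21+36, 18+18, 47+10) = 59
One optimal cutting: 3 + 3 + 3 + 1 → €59.

59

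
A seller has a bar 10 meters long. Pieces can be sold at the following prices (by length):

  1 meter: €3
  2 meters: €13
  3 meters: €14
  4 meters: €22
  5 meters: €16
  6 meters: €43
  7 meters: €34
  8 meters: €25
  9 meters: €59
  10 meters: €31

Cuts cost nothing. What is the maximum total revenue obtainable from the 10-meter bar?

69

Let R[k] be the best obtainable value from length k. For each k, try every first piece i and keep the best of price[i] + R[k−i].
R[1] = 3
R[2] = max(3+3, 13+0) = 13
R[3] = max(3+13, 13+3, 14+0) = 16
R[4] = max(3+16, 13+13, 14+3, 22+0) = 26
R[5] = max(3+26, 13+16, 14+13, 22+3, 16+0) = 29
R[6] = max(3+29, 13+26, 14+16, 22+13, 16+3, 43+0) = 43
R[7] = max(3+43, 13+29, 14+26, …, 43+3, 34+0) = 46
R[8] = max(3+46, 13+43, 14+29, …, 34+3, 25+0) = 56
R[9] = max(3+56, 13+46, 14+43, …, 25+3, 59+0) = 59
R[10] = max(3+59, 13+56, 14+46, …, 59+3, 31+0) = 69
One optimal cutting: 6 + 2 + 2 → €43 + €13 + €13 = €69.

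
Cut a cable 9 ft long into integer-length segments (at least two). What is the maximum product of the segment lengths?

27

Fill f[k] for k=2..9: at each k try every first piece i and multiply by the better of (k−i) uncut or f[k−i].
f[2] = 1*max(1,0) = 1*1 = 1
f[3] = 1*max(2,1) = 1*2 = 2
f[4] = 2*max(2,1) = 2*2 = 4
f[5] = 2*max(3,2) = 2*3 = 6
f[6] = 3*max(3,2) = 3*3 = 9
f[7] = 2*max(5,6) = 2*6 = 12
f[8] = 2*max(6,9) = 2*9 = 18
f[9] = 3*max(6,9) = 3*9 = 27
One optimal split: 3 + 3 + 3; product 3*3*3 = 27.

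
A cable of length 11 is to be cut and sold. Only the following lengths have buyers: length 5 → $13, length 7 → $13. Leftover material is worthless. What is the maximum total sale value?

26

Build r[k] bottom-up: r[k] = max over allowed piece i of (p[i] + r[k−i]).
r[1] = 0
r[2] = 0
r[3] = 0
r[4] = 0
r[5] = 13
r[6] = 13
r[7] = 13
r[8] = 13
r[9] = 13
r[10] = 26  (first piece 5, then r[5]=13)
r[11] = 26
One optimal cutting: pieces 5 + 5 with 1 cm of scrap → $26.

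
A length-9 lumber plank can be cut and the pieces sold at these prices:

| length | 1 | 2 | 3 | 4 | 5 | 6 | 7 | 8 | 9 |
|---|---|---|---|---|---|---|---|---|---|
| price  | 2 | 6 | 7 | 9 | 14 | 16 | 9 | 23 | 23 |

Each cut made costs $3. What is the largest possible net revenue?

Build r[k] bottom-up: r[k] = max over allowed piece i of (p[i] + r[k−i]) − 3 per cut.
r[1] = 2
r[2] = 6
r[3] = 7
r[4] = 9  (first piece 2, then r[2]=6)
r[5] = 14
r[6] = 16
r[7] = 17  (first piece 2, then r[5]=14)
r[8] = 23
r[9] = 23
Best is to make no cuts and sell whole for $23.

23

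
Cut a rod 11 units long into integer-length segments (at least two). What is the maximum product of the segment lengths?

54

Fill g[k] for k=2..11: at each k try every first piece i and multiply by the better of (k−i) uncut or g[k−i].
Small cases: g[2]=1, g[3]=2, g[4]=4, g[5]=6.
g[6] = max(1·6, 2·4, 3·3, 4·2, 5·1) = 9
g[7] = max(1·9, 2·6, 3·4, 4·3, 5·2, 6·1) = 12
g[8] = max(1·12, 2·9, 3·6, …, 6·2, 7·1) = 18
g[9] = max(1·18, 2·12, 3·9, …, 7·2, 8·1) = 27
g[10] = max(1·27, 2·18, 3·12, …, 8·2, 9·1) = 36
g[11] = max(1·36, 2·27, 3·18, …, 9·2, 10·1) = 54
One optimal split: 3 + 3 + 3 + 2; product 3·3·3·2 = 54.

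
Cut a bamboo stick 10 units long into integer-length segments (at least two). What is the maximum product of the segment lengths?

36

Let g[k] be the best product for length k (with at least one cut). For each first piece i, the rest contributes max(k−i, g[k−i]).
g[2] = 1·max(1,0) = 1·1 = 1
g[3] = 1·max(2,1) = 1·2 = 2
g[4] = 2·max(2,1) = 2·2 = 4
g[5] = 2·max(3,2) = 2·3 = 6
g[6] = 3·max(3,2) = 3·3 = 9
g[7] = 2·max(5,6) = 2·6 = 12
g[8] = 2·max(6,9) = 2·9 = 18
g[9] = 3·max(6,9) = 3·9 = 27
g[10] = 2·max(8,18) = 2·18 = 36
One optimal split: 3 + 3 + 2 + 2; product 3·3·2·2 = 36.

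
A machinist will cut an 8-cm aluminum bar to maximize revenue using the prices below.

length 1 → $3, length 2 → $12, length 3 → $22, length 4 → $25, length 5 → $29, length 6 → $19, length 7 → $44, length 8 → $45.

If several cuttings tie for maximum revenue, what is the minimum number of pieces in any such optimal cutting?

Let r[k] be the best obtainable value from length k. For each k, try every first piece i and keep the best of price[i] + r[k−i].
r[1] = 3
r[2] = 12
r[3] = 22
r[4] = 25  (first piece 1, then r[3]=22)
r[5] = 34  (first piece 2, then r[3]=22)
r[6] = 44  (first piece 3, then r[3]=22)
r[7] = 47  (first piece 1, then r[6]=44)
r[8] = 56  (first piece 2, then r[6]=44)
Maximum revenue is $56.
Now minimize piece count subject to staying optimal: for each k, pieces[k] = 1 + min over i with p[i]+r[k−i]=r[k] of pieces[k−i].
pieces[5] = 2
pieces[6] = 2
pieces[7] = 2
pieces[8] = 3

3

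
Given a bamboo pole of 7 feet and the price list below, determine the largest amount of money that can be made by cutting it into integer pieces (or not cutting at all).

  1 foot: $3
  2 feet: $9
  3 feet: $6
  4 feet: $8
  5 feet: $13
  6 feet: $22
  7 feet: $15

Let R[k] be the best obtainable value from length k. For each k, try every first piece i and keep the best of price[i] + R[k−i].
R[1] = 3
R[2] = max(3+3, 9+0) = 9
R[3] = max(3+9, 9+3, 6+0) = 12
R[4] = max(3+12, 9+9, 6+3, 8+0) = 18
R[5] = max(3+18, 9+12, 6+9, 8+3, 13+0) = 21
R[6] = max(3+21, 9+18, 6+12, 8+9, 13+3, 22+0) = 27
R[7] = max(3+27, 9+21, 6+18, …, 22+3, 15+0) = 30
One optimal cutting: 2 + 2 + 2 + 1 → $9 + $9 + $9 + $3 = $30.

30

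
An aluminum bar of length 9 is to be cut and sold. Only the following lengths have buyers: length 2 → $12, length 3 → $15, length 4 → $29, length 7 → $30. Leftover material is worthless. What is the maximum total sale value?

58

Consider every possible first cut. r[k] is the best of p[i]+r[k−i] over all sellable i≤k.
r[1] = 0
r[2] = 12
r[3] = 15
r[4] = 29
r[5] = 29
r[6] = 41  (first piece 2, then r[4]=29)
r[7] = 44  (first piece 3, then r[4]=29)
r[8] = 58  (first piece 4, then r[4]=29)
r[9] = 58
One optimal cutting: pieces 4 + 4 with 1 cm of scrap → $58.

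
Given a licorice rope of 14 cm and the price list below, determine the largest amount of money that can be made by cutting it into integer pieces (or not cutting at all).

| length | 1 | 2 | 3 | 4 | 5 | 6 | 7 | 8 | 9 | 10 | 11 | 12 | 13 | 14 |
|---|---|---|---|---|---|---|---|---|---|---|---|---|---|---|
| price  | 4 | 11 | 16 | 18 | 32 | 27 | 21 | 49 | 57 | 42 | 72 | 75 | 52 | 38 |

89

Consider every possible first cut. R[k] is the best of p[i]+R[k−i] over all sellable i≤k.
R[1] = 4
R[2] = max(4+4, 11+0) = 11
R[3] = max(4+11, 11+4, 16+0) = 16
R[4] = max(4+16, 11+11, 16+4, 18+0) = 22
R[5] = max(4+22, 11+16, 16+11, 18+4, 32+0) = 32
R[6] = max(4+32, 11+22, 16+16, 18+11, 32+4, 27+0) = 36
R[7] = max(4+36, 11+32, 16+22, …, 27+4, 21+0) = 43
R[8] = max(4+43, 11+36, 16+32, …, 21+4, 49+0) = 49
R[9] = max(4+49, 11+43, 16+36, …, 49+4, 57+0) = 57
R[10] = max(4+57, 11+49, 16+43, …, 57+4, 42+0) = 64
R[11] = max(4+64, 11+57, 16+49, …, 42+4, 72+0) = 72
R[12] = max(4+72, 11+64, 16+57, …, 72+4, 75+0) = 76
R[13] = max(4+76, 11+72, 16+64, …, 75+4, 52+0) = 83
R[14] = max(4+83, 11+76, 16+72, …, 52+4, 38+0) = 89
One optimal cutting: 9 + 5 → ¢57 + ¢32 = ¢89.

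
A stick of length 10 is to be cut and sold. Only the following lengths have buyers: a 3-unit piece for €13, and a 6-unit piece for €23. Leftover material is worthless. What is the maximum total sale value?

Build f[k] bottom-up: f[k] = max over allowed piece i of (p[i] + f[k−i]).
f[1] = 0
f[2] = 0
f[3] = 13
f[4] = 13
f[5] = 13
f[6] = max(13+13, 23+0) = 26
f[7] = max(13+13, 23+0) = 26
f[8] = max(13+13, 23+0) = 26
f[9] = max(13+26, 23+13) = 39
f[10] = max(13+26, 23+13) = 39
One optimal cutting: pieces 3 + 3 + 3 with 1 unit of scrap → €39.

39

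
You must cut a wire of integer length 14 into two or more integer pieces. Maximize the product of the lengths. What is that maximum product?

162

Define f[k] = max over 1≤i<k of i · max(k−i, f[k−i]); the inner max lets the remainder stay uncut if that's better.
f[2] = 1·max(1,0) = 1·1 = 1
f[3] = 1·max(2,1) = 1·2 = 2
f[4] = 2·max(2,1) = 2·2 = 4
f[5] = 2·max(3,2) = 2·3 = 6
f[6] = 3·max(3,2) = 3·3 = 9
f[7] = 2·max(5,6) = 2·6 = 12
f[8] = 2·max(6,9) = 2·9 = 18
f[9] = 3·max(6,9) = 3·9 = 27
f[10] = 2·max(8,18) = 2·18 = 36
f[11] = 2·max(9,27) = 2·27 = 54
f[12] = 3·max(9,27) = 3·27 = 81
f[13] = 2·max(11,54) = 2·54 = 108
f[14] = 2·max(12,81) = 2·81 = 162
One optimal split: 3 + 3 + 3 + 3 + 2; product 3·3·3·3·2 = 162.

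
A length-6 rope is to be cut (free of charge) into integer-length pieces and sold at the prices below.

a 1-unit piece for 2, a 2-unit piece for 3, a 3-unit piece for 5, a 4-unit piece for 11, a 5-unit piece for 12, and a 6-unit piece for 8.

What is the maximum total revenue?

Consider every possible first cut. v[k] is the best of p[i]+v[k−i] over all sellable i≤k.
v[1] = 2
v[2] = 4  (first piece 1, then v[1]=2)
v[3] = 6  (first piece 1, then v[2]=4)
v[4] = 11
v[5] = 13  (first piece 1, then v[4]=11)
v[6] = 15  (first piece 1, then v[5]=13)
One optimal cutting: 4 + 1 + 1 → 11 + 2 + 2 = 15.

15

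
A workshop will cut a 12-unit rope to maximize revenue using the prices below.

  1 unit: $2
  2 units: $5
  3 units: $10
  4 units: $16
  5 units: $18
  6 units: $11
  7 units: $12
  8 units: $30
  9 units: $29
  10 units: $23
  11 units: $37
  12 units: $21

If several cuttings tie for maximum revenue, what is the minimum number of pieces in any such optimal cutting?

3

Consider every possible first cut. r[k] is the best of p[i]+r[k−i] over all sellable i≤k.
r[1] = 2
r[2] = max(2+2, 5+0) = 5
r[3] = max(2+5, 5+2, 10+0) = 10
r[4] = max(2+10, 5+5, 10+2, 16+0) = 16
r[5] = max(2+16, 5+10, 10+5, 16+2, 18+0) = 18
r[6] = max(2+18, 5+16, 10+10, 16+5, 18+2, 11+0) = 21
r[7] = max(2+21, 5+18, 10+16, …, 11+2, 12+0) = 26
r[8] = max(2+26, 5+21, 10+18, …, 12+2, 30+0) = 32
r[9] = max(2+32, 5+26, 10+21, …, 30+2, 29+0) = 34
r[10] = max(2+34, 5+32, 10+26, …, 29+2, 23+0) = 37
r[11] = max(2+37, 5+34, 10+32, …, 23+2, 37+0) = 42
r[12] = max(2+42, 5+37, 10+34, …, 37+2, 21+0) = 48
Maximum revenue is $48.
Now minimize piece count subject to staying optimal: for each k, pieces[k] = 1 + min over i with p[i]+r[k−i]=r[k] of pieces[k−i].
pieces[9] = 2
pieces[10] = 3
pieces[11] = 3
pieces[12] = 3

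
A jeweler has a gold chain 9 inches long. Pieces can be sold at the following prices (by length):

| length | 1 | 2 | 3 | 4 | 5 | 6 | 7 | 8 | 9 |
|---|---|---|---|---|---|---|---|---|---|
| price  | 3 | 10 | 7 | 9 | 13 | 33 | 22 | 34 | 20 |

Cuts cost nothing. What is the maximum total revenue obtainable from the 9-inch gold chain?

46

Let v[k] be the best obtainable value from length k. For each k, try every first piece i and keep the best of price[i] + v[k−i].
v[1] = 3
v[2] = 10
v[3] = 13  (first piece 1, then v[2]=10)
v[4] = 20  (first piece 2, then v[2]=10)
v[5] = 23  (first piece 1, then v[4]=20)
v[6] = 33
v[7] = 36  (first piece 1, then v[6]=33)
v[8] = 43  (first piece 2, then v[6]=33)
v[9] = 46  (first piece 1, then v[8]=43)
One optimal cutting: 6 + 2 + 1 → $33 + $10 + $3 = $46.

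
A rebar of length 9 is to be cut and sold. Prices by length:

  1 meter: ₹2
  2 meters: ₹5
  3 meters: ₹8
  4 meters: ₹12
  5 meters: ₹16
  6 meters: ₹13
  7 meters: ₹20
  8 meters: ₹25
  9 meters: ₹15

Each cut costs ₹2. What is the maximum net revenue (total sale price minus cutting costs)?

26

Let r[k] be the best obtainable value from length k. For each k, try every first piece i and keep the best of price[i] + r[k−i] minus the 2 cut fee when i<k.
r[1] = 2
r[2] = max(2+2-2, 5+0) = 5
r[3] = max(2+5-2, 5+2-2, 8+0) = 8
r[4] = max(2+8-2, 5+5-2, 8+2-2, 12+0) = 12
r[5] = max(2+12-2, 5+8-2, 8+5-2, 12+2-2, 16+0) = 16
r[6] = max(2+16-2, 5+12-2, 8+8-2, 12+5-2, 16+2-2, 13+0) = 16
r[7] = max(2+16-2, 5+16-2, 8+12-2, …, 13+2-2, 20+0) = 20
r[8] = max(2+20-2, 5+16-2, 8+16-2, …, 20+2-2, 25+0) = 25
r[9] = max(2+25-2, 5+20-2, 8+16-2, …, 25+2-2, 15+0) = 26
One optimal plan: pieces 5 + 4 (1 cut) → ₹28 − ₹2 = ₹26.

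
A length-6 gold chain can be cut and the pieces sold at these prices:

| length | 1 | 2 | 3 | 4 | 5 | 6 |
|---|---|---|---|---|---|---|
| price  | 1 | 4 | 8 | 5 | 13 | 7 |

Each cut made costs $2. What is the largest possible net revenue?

14

Consider every possible first cut. net[k] is the best of p[i]+net[k−i] over all sellable i≤k, charging 2 whenever i<k.
net[1] = 1
net[2] = 4
net[3] = 8
net[4] = 7  (first piece 1, then net[3]=8)
net[5] = 13
net[6] = 14  (first piece 3, then net[3]=8)
One optimal plan: pieces 3 + 3 (1 cut) → $16 − $2 = $14.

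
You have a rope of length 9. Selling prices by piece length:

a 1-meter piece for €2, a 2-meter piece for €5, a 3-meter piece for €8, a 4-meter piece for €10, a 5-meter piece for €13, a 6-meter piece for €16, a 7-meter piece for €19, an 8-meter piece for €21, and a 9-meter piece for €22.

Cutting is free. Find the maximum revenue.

24

Let r[k] be the best obtainable value from length k. For each k, try every first piece i and keep the best of price[i] + r[k−i].
r[1] = 2
r[2] = max(2+2, 5+0) = 5
r[3] = max(2+5, 5+2, 8+0) = 8
r[4] = max(2+8, 5+5, 8+2, 10+0) = 10
r[5] = max(2+10, 5+8, 8+5, 10+2, 13+0) = 13
r[6] = max(2+13, 5+10, 8+8, 10+5, 13+2, 16+0) = 16
r[7] = max(2+16, 5+13, 8+10, …, 16+2, 19+0) = 19
r[8] = max(2+19, 5+16, 8+13, …, 19+2, 21+0) = 21
r[9] = max(2+21, 5+19, 8+16, …, 21+2, 22+0) = 24
One optimal cutting: 7 + 2 → €19 + €5 = €24.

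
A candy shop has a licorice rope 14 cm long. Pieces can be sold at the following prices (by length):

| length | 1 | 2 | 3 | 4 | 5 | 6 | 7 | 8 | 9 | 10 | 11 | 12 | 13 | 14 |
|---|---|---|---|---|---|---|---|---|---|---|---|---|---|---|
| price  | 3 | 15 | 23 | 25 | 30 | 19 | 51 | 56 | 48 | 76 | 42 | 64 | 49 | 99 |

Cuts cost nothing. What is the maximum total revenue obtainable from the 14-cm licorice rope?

Build r[k] bottom-up: r[k] = max over allowed piece i of (p[i] + r[k−i]).
r[1] = 3
r[2] = 15
r[3] = 23
r[4] = 30  (first piece 2, then r[2]=15)
r[5] = 38  (first piece 2, then r[3]=23)
r[6] = 46  (first piece 3, then r[3]=23)
r[7] = 53  (first piece 2, then r[5]=38)
r[8] = 61  (first piece 2, then r[6]=46)
r[9] = 69  (first piece 3, then r[6]=46)
r[10] = 76  (first piece 2, then r[8]=61)
r[11] = 84  (first piece 2, then r[9]=69)
r[12] = 92  (first piece 3, then r[9]=69)
r[13] = 99  (first piece 2, then r[11]=84)
r[14] = 107  (first piece 2, then r[12]=92)
One optimal cutting: 3 + 3 + 3 + 3 + 2 → ¢23 + ¢23 + ¢23 + ¢23 + ¢15 = ¢107.

107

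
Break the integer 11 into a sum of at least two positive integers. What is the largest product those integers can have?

54

Let prod[k] be the best product for length k (with at least one cut). For each first piece i, the rest contributes max(k−i, prod[k−i]).
prod[2] = 1·max(1,0) = 1·1 = 1
prod[3] = max(1·2, 2·1) = 2
prod[4] = max(1·3, 2·2, 3·1) = 4
prod[5] = max(1·4, 2·3, 3·2, 4·1) = 6
prod[6] = max(1·6, 2·4, 3·3, 4·2, 5·1) = 9
prod[7] = max(1·9, 2·6, 3·4, 4·3, 5·2, 6·1) = 12
prod[8] = max(1·12, 2·9, 3·6, …, 6·2, 7·1) = 18
prod[9] = max(1·18, 2·12, 3·9, …, 7·2, 8·1) = 27
prod[10] = max(1·27, 2·18, 3·12, …, 8·2, 9·1) = 36
prod[11] = max(1·36, 2·27, 3·18, …, 9·2, 10·1) = 54
One optimal split: 3 + 3 + 3 + 2; product 3·3·3·2 = 54.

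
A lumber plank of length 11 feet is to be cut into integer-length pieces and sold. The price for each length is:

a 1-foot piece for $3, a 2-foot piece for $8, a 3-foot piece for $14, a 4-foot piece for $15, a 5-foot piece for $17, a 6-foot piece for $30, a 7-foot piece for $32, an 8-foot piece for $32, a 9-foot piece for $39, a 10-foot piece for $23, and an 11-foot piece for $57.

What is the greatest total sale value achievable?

Consider every possible first cut. R[k] is the best of p[i]+R[k−i] over all sellable i≤k.
R[1] = 3
R[2] = 8
R[3] = 14
R[4] = 17  (first piece 1, then R[3]=14)
R[5] = 22  (first piece 2, then R[3]=14)
R[6] = 30
R[7] = 33  (first piece 1, then R[6]=30)
R[8] = 38  (first piece 2, then R[6]=30)
R[9] = 44  (first piece 3, then R[6]=30)
R[10] = 47  (first piece 1, then R[9]=44)
R[11] = 57
Best is to sell the whole 11-foot piece uncut for $57.

57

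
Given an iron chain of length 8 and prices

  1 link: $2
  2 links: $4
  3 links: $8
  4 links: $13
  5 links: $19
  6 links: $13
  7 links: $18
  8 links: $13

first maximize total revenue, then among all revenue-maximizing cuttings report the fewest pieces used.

2

Let r[k] be the best obtainable value from length k. For each k, try every first piece i and keep the best of price[i] + r[k−i].
r[1] = 2
r[2] = max(2+2, 4+0) = 4
r[3] = max(2+4, 4+2, 8+0) = 8
r[4] = max(2+8, 4+4, 8+2, 13+0) = 13
r[5] = max(2+13, 4+8, 8+4, 13+2, 19+0) = 19
r[6] = max(2+19, 4+13, 8+8, 13+4, 19+2, 13+0) = 21
r[7] = max(2+21, 4+19, 8+13, …, 13+2, 18+0) = 23
r[8] = max(2+23, 4+21, 8+19, …, 18+2, 13+0) = 27
Maximum revenue is $27.
Now minimize piece count subject to staying optimal: for each k, pieces[k] = 1 + min over i with p[i]+r[k−i]=r[k] of pieces[k−i].
pieces[5] = 1
pieces[6] = 2
pieces[7] = 2
pieces[8] = 2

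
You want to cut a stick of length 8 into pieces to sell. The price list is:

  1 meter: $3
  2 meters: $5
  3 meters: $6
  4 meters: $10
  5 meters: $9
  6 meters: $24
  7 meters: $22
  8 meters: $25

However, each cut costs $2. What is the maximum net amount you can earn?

Consider every possible first cut. r[k] is the best of p[i]+r[k−i] over all sellable i≤k, charging 2 whenever i<k.
r[1] = 3
r[2] = 5
r[3] = 6  (first piece 1, then r[2]=5)
r[4] = 10
r[5] = 11  (first piece 1, then r[4]=10)
r[6] = 24
r[7] = 25  (first piece 1, then r[6]=24)
r[8] = 27  (first piece 2, then r[6]=24)
One optimal plan: pieces 6 + 2 (1 cut) → $29 − $2 = $27.

27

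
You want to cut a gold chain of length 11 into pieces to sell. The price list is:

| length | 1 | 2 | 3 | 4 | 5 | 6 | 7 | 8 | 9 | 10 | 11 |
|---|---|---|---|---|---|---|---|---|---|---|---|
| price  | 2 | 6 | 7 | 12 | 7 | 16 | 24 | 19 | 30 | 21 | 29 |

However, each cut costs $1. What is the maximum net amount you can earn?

Build r[k] bottom-up: r[k] = max over allowed piece i of (p[i] + r[k−i]) − 1 per cut.
r[1] = 2
r[2] = 6
r[3] = 7  (first piece 1, then r[2]=6)
r[4] = 12
r[5] = 13  (first piece 1, then r[4]=12)
r[6] = 17  (first piece 2, then r[4]=12)
r[7] = 24
r[8] = 25  (first piece 1, then r[7]=24)
r[9] = 30
r[10] = 31  (first piece 1, then r[9]=30)
r[11] = 35  (first piece 2, then r[9]=30)
One optimal plan: pieces 9 + 2 (1 cut) → $36 − $1 = $35.

35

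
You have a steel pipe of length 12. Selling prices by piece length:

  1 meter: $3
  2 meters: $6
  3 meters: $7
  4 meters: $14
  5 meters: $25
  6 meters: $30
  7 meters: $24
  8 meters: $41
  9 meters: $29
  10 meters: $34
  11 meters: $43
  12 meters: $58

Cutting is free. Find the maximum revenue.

Build R[k] bottom-up: R[k] = max over allowed piece i of (p[i] + R[k−i]).
R[1] = 3
R[2] = 6  (first piece 1, then R[1]=3)
R[3] = 9  (first piece 1, then R[2]=6)
R[4] = 14
R[5] = 25
R[6] = 30
R[7] = 33  (first piece 1, then R[6]=30)
R[8] = 41
R[9] = 44  (first piece 1, then R[8]=41)
R[10] = 50  (first piece 5, then R[5]=25)
R[11] = 55  (first piece 5, then R[6]=30)
R[12] = 60  (first piece 6, then R[6]=30)
One optimal cutting: 6 + 6 → $30 + $30 = $60.

60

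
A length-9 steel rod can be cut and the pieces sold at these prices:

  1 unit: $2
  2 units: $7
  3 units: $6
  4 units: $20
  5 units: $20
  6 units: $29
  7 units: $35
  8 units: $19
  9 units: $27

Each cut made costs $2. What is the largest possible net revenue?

40

Consider every possible first cut. r[k] is the best of p[i]+r[k−i] over all sellable i≤k, charging 2 whenever i<k.
r[1] = 2
r[2] = 7
r[3] = 7  (first piece 1, then r[2]=7)
r[4] = 20
r[5] = 20  (first piece 1, then r[4]=20)
r[6] = 29
r[7] = 35
r[8] = 38  (first piece 4, then r[4]=20)
r[9] = 40  (first piece 2, then r[7]=35)
One optimal plan: pieces 7 + 2 (1 cut) → $42 − $2 = $40.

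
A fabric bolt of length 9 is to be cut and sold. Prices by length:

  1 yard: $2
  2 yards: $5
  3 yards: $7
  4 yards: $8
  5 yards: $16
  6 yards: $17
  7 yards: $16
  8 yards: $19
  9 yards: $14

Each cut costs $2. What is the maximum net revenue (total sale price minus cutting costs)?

22

Build r[k] bottom-up: r[k] = max over allowed piece i of (p[i] + r[k−i]) − 2 per cut.
r[1] = 2
r[2] = max(2+2-2, 5+0) = 5
r[3] = max(2+5-2, 5+2-2, 7+0) = 7
r[4] = max(2+7-2, 5+5-2, 7+2-2, 8+0) = 8
r[5] = max(2+8-2, 5+7-2, 7+5-2, 8+2-2, 16+0) = 16
r[6] = max(2+16-2, 5+8-2, 7+7-2, 8+5-2, 16+2-2, 17+0) = 17
r[7] = max(2+17-2, 5+16-2, 7+8-2, …, 17+2-2, 16+0) = 19
r[8] = max(2+19-2, 5+17-2, 7+16-2, …, 16+2-2, 19+0) = 21
r[9] = max(2+21-2, 5+19-2, 7+17-2, …, 19+2-2, 14+0) = 22
One optimal plan: pieces 5 + 2 + 2 (2 cuts) → $26 − $4 = $22.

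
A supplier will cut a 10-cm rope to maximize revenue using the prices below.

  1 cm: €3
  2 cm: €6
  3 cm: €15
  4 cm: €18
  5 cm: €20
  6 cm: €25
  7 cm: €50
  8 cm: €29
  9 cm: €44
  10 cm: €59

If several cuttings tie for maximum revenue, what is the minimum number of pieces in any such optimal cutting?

Consider every possible first cut. r[k] is the best of p[i]+r[k−i] over all sellable i≤k.
r[1] = 3
r[2] = max(3+3, 6+0) = 6
r[3] = max(3+6, 6+3, 15+0) = 15
r[4] = max(3+15, 6+6, 15+3, 18+0) = 18
r[5] = max(3+18, 6+15, 15+6, 18+3, 20+0) = 21
r[6] = max(3+21, 6+18, 15+15, 18+6, 20+3, 25+0) = 30
r[7] = max(3+30, 6+21, 15+18, …, 25+3, 50+0) = 50
r[8] = max(3+50, 6+30, 15+21, …, 50+3, 29+0) = 53
r[9] = max(3+53, 6+50, 15+30, …, 29+3, 44+0) = 56
r[10] = max(3+56, 6+53, 15+50, …, 44+3, 59+0) = 65
Maximum revenue is €65.
Now minimize piece count subject to staying optimal: for each k, pieces[k] = 1 + min over i with p[i]+r[k−i]=r[k] of pieces[k−i].
pieces[7] = 1
pieces[8] = 2
pieces[9] = 2
pieces[10] = 2

2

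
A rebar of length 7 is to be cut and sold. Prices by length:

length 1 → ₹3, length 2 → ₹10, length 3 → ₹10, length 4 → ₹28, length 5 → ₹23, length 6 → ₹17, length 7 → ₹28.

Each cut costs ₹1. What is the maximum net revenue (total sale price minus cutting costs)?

Consider every possible first cut. r[k] is the best of p[i]+r[k−i] over all sellable i≤k, charging 1 whenever i<k.
r[1] = 3
r[2] = max(3+3-1, 10+0) = 10
r[3] = max(3+10-1, 10+3-1, 10+0) = 12
r[4] = max(3+12-1, 10+10-1, 10+3-1, 28+0) = 28
r[5] = max(3+28-1, 10+12-1, 10+10-1, 28+3-1, 23+0) = 30
r[6] = max(3+30-1, 10+28-1, 10+12-1, 28+10-1, 23+3-1, 17+0) = 37
r[7] = max(3+37-1, 10+30-1, 10+28-1, …, 17+3-1, 28+0) = 39
One optimal plan: pieces 4 + 2 + 1 (2 cuts) → ₹41 − ₹2 = ₹39.

39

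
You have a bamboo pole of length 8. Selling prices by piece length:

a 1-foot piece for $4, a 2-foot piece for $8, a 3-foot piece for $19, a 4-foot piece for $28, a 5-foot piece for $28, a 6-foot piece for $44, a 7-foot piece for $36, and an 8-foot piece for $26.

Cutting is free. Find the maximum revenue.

56

Let R[k] be the best obtainable value from length k. For each k, try every first piece i and keep the best of price[i] + R[k−i].
R[1] = 4
R[2] = max(4+4, 8+0) = 8
R[3] = max(4+8, 8+4, 19+0) = 19
R[4] = max(4+19, 8+8, 19+4, 28+0) = 28
R[5] = max(4+28, 8+19, 19+8, 28+4, 28+0) = 32
R[6] = max(4+32, 8+28, 19+19, 28+8, 28+4, 44+0) = 44
R[7] = max(4+44, 8+32, 19+28, …, 44+4, 36+0) = 48
R[8] = max(4+48, 8+44, 19+32, …, 36+4, 26+0) = 56
One optimal cutting: 4 + 4 → $28 + $28 = $56.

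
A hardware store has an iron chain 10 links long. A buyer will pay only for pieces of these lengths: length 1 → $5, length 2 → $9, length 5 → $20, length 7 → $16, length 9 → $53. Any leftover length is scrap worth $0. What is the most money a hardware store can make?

Build r[k] bottom-up: r[k] = max over allowed piece i of (p[i] + r[k−i]).
r[1] = 5
r[2] = 10  (first piece 1, then r[1]=5)
r[3] = 15  (first piece 1, then r[2]=10)
r[4] = 20  (first piece 1, then r[3]=15)
r[5] = 25  (first piece 1, then r[4]=20)
r[6] = 30  (first piece 1, then r[5]=25)
r[7] = 35  (first piece 1, then r[6]=30)
r[8] = 40  (first piece 1, then r[7]=35)
r[9] = 53
r[10] = 58  (first piece 1, then r[9]=53)
One optimal cutting: 9 + 1 → $58.

58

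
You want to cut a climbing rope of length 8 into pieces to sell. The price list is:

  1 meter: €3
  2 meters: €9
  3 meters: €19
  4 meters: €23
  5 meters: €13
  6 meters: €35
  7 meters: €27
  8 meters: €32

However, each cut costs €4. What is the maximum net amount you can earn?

42

Consider every possible first cut. r[k] is the best of p[i]+r[k−i] over all sellable i≤k, charging 4 whenever i<k.
r[1] = 3
r[2] = max(3+3-4, 9+0) = 9
r[3] = max(3+9-4, 9+3-4, 19+0) = 19
r[4] = max(3+19-4, 9+9-4, 19+3-4, 23+0) = 23
r[5] = max(3+23-4, 9+19-4, 19+9-4, 23+3-4, 13+0) = 24
r[6] = max(3+24-4, 9+23-4, 19+19-4, 23+9-4, 13+3-4, 35+0) = 35
r[7] = max(3+35-4, 9+24-4, 19+23-4, …, 35+3-4, 27+0) = 38
r[8] = max(3+38-4, 9+35-4, 19+24-4, …, 27+3-4, 32+0) = 42
One optimal plan: pieces 4 + 4 (1 cut) → €46 − €4 = €42.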